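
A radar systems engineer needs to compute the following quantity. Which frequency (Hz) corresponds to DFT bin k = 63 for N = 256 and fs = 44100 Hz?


Frequency of DFT bin k:
f_k = k * fs / N
    = 63 * 44100 / 256
    = 2778300 / 256
    = 10852.734 Hz

10852.734 Hz


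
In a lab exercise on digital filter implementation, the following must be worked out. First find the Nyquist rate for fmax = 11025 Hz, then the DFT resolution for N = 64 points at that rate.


Step 1 — Nyquist sampling rate:
fs = 2 * fmax = 2 * 11025 = 22050 Hz

Step 2 — DFT bin spacing:
df = fs / N = 22050 / 64 = 344.5312 Hz

344.5312 Hz


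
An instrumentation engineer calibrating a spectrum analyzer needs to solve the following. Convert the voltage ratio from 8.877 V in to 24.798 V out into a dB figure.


Voltage gain in dB:
G = 20 * log10(Vout / Vin)
  = 20 * log10(24.798 / 8.877)
  = 20 * log10(2.793511)
  = 20 * 0.44615
  = 8.92 dB

8.92 dB


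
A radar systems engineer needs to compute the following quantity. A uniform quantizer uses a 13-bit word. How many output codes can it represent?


Number of quantization levels = 2^N
= 2^13
= 8192

8192


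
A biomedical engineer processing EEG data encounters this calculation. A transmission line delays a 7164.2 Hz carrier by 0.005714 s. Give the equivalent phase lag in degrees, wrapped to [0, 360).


Phase shift from frequency and time delay:
phi = 360 * f * t_delay
    = 360 * 7164.2 * 0.005714
    = 14737.05 degrees
    mod 360 = 337.05 degrees

337.05 degrees


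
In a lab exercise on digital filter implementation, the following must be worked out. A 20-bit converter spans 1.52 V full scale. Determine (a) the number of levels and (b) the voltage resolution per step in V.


Step 1 — number of quantization levels:
L = 2^N = 2^20 = 1048576

Step 2 — LSB step size:
delta = Vfs / L
      = 1.52 / 1048576
      = 1.45e-06 V

Levels = 1048576; step size = 1.45e-06 V


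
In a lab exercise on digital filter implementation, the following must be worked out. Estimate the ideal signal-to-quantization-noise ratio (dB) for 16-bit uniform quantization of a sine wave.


Theoretical SNR for a full-scale sinusoid:
SNR = 6.02 * N + 1.76
    = 6.02 * 16 + 1.76
    = 96.32 + 1.76
    = 98.08 dB

98.08 dB


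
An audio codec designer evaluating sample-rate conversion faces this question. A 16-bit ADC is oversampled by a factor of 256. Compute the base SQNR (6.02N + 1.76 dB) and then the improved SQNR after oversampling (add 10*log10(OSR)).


Step 1 — baseline SQNR at Nyquist:
SQNR_base = 6.02*N + 1.76
          = 6.02*16 + 1.76
          = 98.08 dB

Step 2 — oversampling processing gain:
G = 10*log10(OSR) = 10*log10(256) = 24.08 dB

Step 3 — total:
SQNR_total = 98.08 + 24.08 = 122.16 dB

Base SQNR = 98.08 dB; oversampled SQNR = 122.16 dB


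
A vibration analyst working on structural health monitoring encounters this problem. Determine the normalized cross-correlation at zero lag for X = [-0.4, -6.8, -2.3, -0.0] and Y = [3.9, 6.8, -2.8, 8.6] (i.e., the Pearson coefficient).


Pearson correlation coefficient (population):
r = cov(X,Y) / (std(X) * std(Y))
Mean X = -2.375, Mean Y = 4.125
Cov(X,Y) = -0.543125
Std(X) = 2.698495, Std(Y) = 4.335536
r = -0.0464

-0.0464


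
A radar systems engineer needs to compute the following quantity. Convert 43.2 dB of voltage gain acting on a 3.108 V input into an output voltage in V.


Output voltage from dB gain:
V_out = V_in * 10^(gain_dB / 20)
      = 3.108 * 10^(43.2 / 20)
      = 3.108 * 144.543977
      = 449.2427 V

449.2427 V


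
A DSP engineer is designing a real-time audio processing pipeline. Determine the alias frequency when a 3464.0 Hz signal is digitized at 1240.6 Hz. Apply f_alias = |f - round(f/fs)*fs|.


Compute the nearest integer multiple of fs to the signal:
n = round(3464.0 / 1240.6) = 3
f_alias = |3464.0 - 3 * 1240.6|
        = |3464.0 - 3721.8|
        = 257.8 Hz

257.8


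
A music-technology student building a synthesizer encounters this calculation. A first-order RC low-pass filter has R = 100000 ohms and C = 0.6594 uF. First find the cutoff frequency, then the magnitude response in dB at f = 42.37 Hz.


Step 1 — cutoff frequency:
fc = 1 / (2*pi*R*C)
C = 0.6594 uF = 6.594e-07 F
fc = 1 / (2*pi*100000*6.594e-07)
   = 2.41363 Hz

Step 2 — magnitude at f = 42.37 Hz:
|H(f)| = 1 / sqrt(1 + (f/fc)^2)
f/fc = 42.37 / 2.41363 = 17.554472
|H| = 1 / sqrt(1 + 308.159487) = 0.0568733
|H|_dB = 20*log10(0.0568733) = -24.9 dB

fc = 2.41363 Hz; |H(42.37 Hz)| = -24.9 dB


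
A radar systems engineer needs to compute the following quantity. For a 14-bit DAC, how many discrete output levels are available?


Number of quantization levels = 2^N
= 2^14
= 16384

16384


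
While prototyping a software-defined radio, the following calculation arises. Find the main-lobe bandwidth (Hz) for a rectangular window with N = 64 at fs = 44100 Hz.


Main lobe width for a rectangular window:
Width = 2 * fs / N
      = 2 * 44100 / 64
      = 88200 / 64
      = 1378.125 Hz

1378.125 Hz


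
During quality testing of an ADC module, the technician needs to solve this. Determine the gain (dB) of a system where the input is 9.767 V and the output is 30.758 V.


Voltage gain in dB:
G = 20 * log10(Vout / Vin)
  = 20 * log10(30.758 / 9.767)
  = 20 * log10(3.149176)
  = 20 * 0.498197
  = 9.96 dB

9.96 dB


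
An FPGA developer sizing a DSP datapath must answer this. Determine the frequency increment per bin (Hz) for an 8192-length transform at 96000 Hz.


DFT frequency resolution:
df = fs / N
   = 96000 / 8192
   = 11.7188 Hz

11.7188 Hz


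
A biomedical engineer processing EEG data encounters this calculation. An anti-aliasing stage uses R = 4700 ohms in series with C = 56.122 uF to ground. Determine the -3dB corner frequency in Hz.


Cutoff frequency of a first-order RC filter:
fc = 1 / (2 * pi * R * C)
C = 56.122 uF = 5.6122e-05 F
fc = 1 / (2 * pi * 4700 * 5.6122e-05)
   = 1 / 1.6573371513048
   = 0.603378 Hz

0.603378 Hz


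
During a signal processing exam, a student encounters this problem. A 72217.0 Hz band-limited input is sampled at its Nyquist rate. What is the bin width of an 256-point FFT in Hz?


Step 1 — Nyquist sampling rate:
fs = 2 * fmax = 2 * 72217.0 = 144434.0 Hz

Step 2 — DFT bin spacing:
df = fs / N = 144434.0 / 256 = 564.1953 Hz

564.1953 Hz


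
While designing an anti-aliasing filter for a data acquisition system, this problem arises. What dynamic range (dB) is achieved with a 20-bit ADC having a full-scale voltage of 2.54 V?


Dynamic range from full-scale to LSB:
V_min = V_max / 2^bits = 2.54 / 2^20
DR = 20 * log10(V_max / V_min)
   = 20 * log10(2^20)
   = 20 * 20 * log10(2)
   = 120.41 dB

120.41 dB


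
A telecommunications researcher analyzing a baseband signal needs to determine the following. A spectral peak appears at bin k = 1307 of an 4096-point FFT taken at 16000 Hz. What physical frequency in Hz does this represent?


Frequency of DFT bin k:
f_k = k * fs / N
    = 1307 * 16000 / 4096
    = 20912000 / 4096
    = 5105.469 Hz

5105.469 Hz


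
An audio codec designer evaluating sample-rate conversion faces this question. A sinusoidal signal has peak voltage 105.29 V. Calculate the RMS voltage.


RMS voltage for a sinusoidal waveform:
V_rms = V_peak / sqrt(2)
      = 105.29 / 1.414214
      = 74.451 V

74.451 V


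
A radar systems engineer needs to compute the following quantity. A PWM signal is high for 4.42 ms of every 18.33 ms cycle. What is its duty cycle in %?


Duty cycle as a percentage:
DC = (t_on / T) * 100
   = (4.42 / 18.33) * 100
   = 0.241135 * 100
   = 24.11 %

24.11 %


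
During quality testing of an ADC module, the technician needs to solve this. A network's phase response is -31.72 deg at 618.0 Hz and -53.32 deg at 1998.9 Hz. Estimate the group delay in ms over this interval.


Group delay from phase difference:
tau = -d(phi)/d(omega)
d(phi) = -21.6 deg = -0.376991 rad
d(omega) = 2*pi*(1998.9 - 618.0) = 8676.4506 rad/s
tau = -(-0.376991) / 8676.4506
    = 0.0434 ms

0.0434 ms


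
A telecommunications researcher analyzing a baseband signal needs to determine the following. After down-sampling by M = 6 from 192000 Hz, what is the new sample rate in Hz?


Decimation reduces the sample rate:
fs_out = fs_in / M
       = 192000 / 6
       = 32000.0 Hz

32000.0 Hz


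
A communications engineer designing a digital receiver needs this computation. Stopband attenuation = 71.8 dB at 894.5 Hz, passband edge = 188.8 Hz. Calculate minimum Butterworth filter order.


Butterworth filter order formula:
n = log10(10^(A/10) - 1) / (2 * log10(f_stop/f_pass))
10^(71.8/10) - 1 = 15135611.4844
f_stop/f_pass = 894.5 / 188.8 = 4.7378
n = 5.314 -> ceil = 6

6


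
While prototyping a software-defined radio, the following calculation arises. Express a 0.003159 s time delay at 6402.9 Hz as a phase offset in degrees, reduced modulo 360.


Phase shift from frequency and time delay:
phi = 360 * f * t_delay
    = 360 * 6402.9 * 0.003159
    = 7281.63 degrees
    mod 360 = 81.63 degrees

81.63 degrees


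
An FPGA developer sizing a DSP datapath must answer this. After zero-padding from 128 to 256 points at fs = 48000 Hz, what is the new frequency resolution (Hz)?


Frequency resolution after zero-padding:
N_padded = 128 * 2 = 256
df = fs / N_padded
   = 48000 / 256
   = 187.5 Hz

187.5 Hz


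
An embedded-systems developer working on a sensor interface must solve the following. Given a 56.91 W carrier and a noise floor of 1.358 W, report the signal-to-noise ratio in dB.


SNR in decibels:
SNR = 10 * log10(Ps / Pn)
    = 10 * log10(56.91 / 1.358)
    = 10 * log10(41.9072)
    = 10 * 1.6223
    = 16.22 dB

16.22 dB


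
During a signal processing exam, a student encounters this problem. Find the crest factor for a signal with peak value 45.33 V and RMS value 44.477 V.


Crest factor is the ratio of peak to RMS:
CF = V_peak / V_rms
   = 45.33 / 44.477
   = 1.0192

1.0192


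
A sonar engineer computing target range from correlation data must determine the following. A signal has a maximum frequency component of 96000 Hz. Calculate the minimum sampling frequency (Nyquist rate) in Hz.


The Nyquist rate is twice the maximum frequency component.
fs_min = 2 * fmax
      = 2 * 96000
      = 192000 Hz

192000


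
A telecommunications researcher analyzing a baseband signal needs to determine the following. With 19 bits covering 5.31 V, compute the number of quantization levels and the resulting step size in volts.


Step 1 — number of quantization levels:
L = 2^N = 2^19 = 524288

Step 2 — LSB step size:
delta = Vfs / L
      = 5.31 / 524288
      = 1.013e-05 V

Levels = 524288; step size = 1.013e-05 V


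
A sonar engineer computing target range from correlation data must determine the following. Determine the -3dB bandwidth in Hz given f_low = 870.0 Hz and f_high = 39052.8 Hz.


Bandwidth is the difference of -3dB frequencies:
BW = f_high - f_low
   = 39052.8 - 870.0
   = 38182.8 Hz

38182.8 Hz


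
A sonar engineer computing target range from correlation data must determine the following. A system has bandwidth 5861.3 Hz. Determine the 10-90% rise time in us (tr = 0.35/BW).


Rise time from bandwidth relationship:
tr = 0.35 / BW
   = 0.35 / 5861.3
   = 5.971371539e-05 s
   = 59.7137 us

59.7137 us


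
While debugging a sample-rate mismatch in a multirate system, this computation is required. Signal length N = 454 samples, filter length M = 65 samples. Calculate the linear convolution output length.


Linear convolution output length:
L = N + M - 1
  = 454 + 65 - 1
  = 518 samples

518


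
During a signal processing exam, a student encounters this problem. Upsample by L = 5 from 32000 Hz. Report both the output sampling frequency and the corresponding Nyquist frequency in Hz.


Step 1 — output sample rate after interpolation by L:
fs_out = L * fs_in = 5 * 32000 = 160000 Hz

Step 2 — Nyquist frequency of the output stream:
f_Nyq = fs_out / 2 = 160000 / 2 = 80000.0 Hz

fs_out = 160000 Hz; f_Nyquist = 80000.0 Hz


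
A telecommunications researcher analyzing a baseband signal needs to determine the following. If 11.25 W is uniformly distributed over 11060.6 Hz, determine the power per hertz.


Power spectral density:
PSD = P / BW
    = 11.25 / 11060.6
    = 0.00101712 W/Hz

0.00101712 W/Hz


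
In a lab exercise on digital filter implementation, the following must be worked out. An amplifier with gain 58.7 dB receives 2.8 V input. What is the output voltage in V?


Output voltage from dB gain:
V_out = V_in * 10^(gain_dB / 20)
      = 2.8 * 10^(58.7 / 20)
      = 2.8 * 860.993752
      = 2410.7825 V

2410.7825 V


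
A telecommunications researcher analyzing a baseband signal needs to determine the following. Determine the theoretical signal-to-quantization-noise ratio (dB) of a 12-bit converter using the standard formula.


Theoretical SNR for a full-scale sinusoid:
SNR = 6.02 * N + 1.76
    = 6.02 * 12 + 1.76
    = 72.24 + 1.76
    = 74.0 dB

74.0 dB


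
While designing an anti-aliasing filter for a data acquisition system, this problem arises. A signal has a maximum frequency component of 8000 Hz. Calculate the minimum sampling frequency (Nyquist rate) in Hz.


The Nyquist rate is twice the maximum frequency component.
fs_min = 2 * fmax
      = 2 * 8000
      = 16000 Hz

16000


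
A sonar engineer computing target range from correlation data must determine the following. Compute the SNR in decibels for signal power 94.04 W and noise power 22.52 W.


SNR in decibels:
SNR = 10 * log10(Ps / Pn)
    = 10 * log10(94.04 / 22.52)
    = 10 * log10(4.1758)
    = 10 * 0.6207
    = 6.21 dB

6.21 dB


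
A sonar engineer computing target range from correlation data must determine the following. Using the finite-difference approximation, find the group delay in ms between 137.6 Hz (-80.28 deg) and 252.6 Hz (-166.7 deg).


Group delay from phase difference:
tau = -d(phi)/d(omega)
d(phi) = -86.42 deg = -1.508314 rad
d(omega) = 2*pi*(252.6 - 137.6) = 722.5663 rad/s
tau = -(-1.508314) / 722.5663
    = 2.0874 ms

2.0874 ms


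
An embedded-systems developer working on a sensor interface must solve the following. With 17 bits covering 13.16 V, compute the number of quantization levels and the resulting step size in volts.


Step 1 — number of quantization levels:
L = 2^N = 2^17 = 131072

Step 2 — LSB step size:
delta = Vfs / L
      = 13.16 / 131072
      = 0.0001004 V

Levels = 131072; step size = 0.0001004 V


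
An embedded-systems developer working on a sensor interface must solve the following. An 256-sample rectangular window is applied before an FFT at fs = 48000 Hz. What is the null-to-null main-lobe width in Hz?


Main lobe width for a rectangular window:
Width = 2 * fs / N
      = 2 * 48000 / 256
      = 96000 / 256
      = 375.0 Hz

375.0 Hz


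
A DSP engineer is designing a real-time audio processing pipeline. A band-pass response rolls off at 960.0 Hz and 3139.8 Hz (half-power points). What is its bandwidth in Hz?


Bandwidth is the difference of -3dB frequencies:
BW = f_high - f_low
   = 3139.8 - 960.0
   = 2179.8 Hz

2179.8 Hz


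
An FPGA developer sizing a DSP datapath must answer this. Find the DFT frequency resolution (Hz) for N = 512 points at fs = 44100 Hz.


DFT frequency resolution:
df = fs / N
   = 44100 / 512
   = 86.1328 Hz

86.1328 Hz


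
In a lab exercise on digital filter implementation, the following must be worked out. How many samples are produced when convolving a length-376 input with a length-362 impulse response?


Linear convolution output length:
L = N + M - 1
  = 376 + 362 - 1
  = 737 samples

737


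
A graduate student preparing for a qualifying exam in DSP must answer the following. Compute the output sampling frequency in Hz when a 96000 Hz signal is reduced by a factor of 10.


Decimation reduces the sample rate:
fs_out = fs_in / M
       = 96000 / 10
       = 9600.0 Hz

9600.0 Hz


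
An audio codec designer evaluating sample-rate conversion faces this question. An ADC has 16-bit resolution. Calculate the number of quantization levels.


Number of quantization levels = 2^N
= 2^16
= 65536

65536


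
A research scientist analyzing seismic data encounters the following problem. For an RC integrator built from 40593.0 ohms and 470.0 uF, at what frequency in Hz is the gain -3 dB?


Cutoff frequency of a first-order RC filter:
fc = 1 / (2 * pi * R * C)
C = 470.0 uF = 0.00047 F
fc = 1 / (2 * pi * 40593.0 * 0.00047)
   = 1 / 119.87507035194
   = 0.008342 Hz

0.008342 Hz


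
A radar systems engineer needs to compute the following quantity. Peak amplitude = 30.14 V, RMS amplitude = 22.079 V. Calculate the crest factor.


Crest factor is the ratio of peak to RMS:
CF = V_peak / V_rms
   = 30.14 / 22.079
   = 1.3651

1.3651


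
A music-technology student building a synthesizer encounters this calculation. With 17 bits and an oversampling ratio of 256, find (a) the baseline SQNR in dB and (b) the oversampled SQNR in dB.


Step 1 — baseline SQNR at Nyquist:
SQNR_base = 6.02*N + 1.76
          = 6.02*17 + 1.76
          = 104.1 dB

Step 2 — oversampling processing gain:
G = 10*log10(OSR) = 10*log10(256) = 24.08 dB

Step 3 — total:
SQNR_total = 104.1 + 24.08 = 128.18 dB

Base SQNR = 104.1 dB; oversampled SQNR = 128.18 dB


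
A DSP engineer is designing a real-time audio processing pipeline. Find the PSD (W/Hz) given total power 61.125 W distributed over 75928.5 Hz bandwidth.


Power spectral density:
PSD = P / BW
    = 61.125 / 75928.5
    = 0.00080503 W/Hz

0.00080503 W/Hz


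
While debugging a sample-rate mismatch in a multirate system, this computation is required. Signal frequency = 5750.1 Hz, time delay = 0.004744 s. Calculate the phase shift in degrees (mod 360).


Phase shift from frequency and time delay:
phi = 360 * f * t_delay
    = 360 * 5750.1 * 0.004744
    = 9820.25 degrees
    mod 360 = 100.25 degrees

100.25 degrees


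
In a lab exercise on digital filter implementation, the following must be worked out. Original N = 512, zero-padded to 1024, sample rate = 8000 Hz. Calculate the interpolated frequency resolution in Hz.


Frequency resolution after zero-padding:
N_padded = 512 * 2 = 1024
df = fs / N_padded
   = 8000 / 1024
   = 7.8125 Hz

7.8125 Hz


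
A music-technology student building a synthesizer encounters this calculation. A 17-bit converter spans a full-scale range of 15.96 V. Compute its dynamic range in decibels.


Dynamic range from full-scale to LSB:
V_min = V_max / 2^bits = 15.96 / 2^17
DR = 20 * log10(V_max / V_min)
   = 20 * log10(2^17)
   = 20 * 17 * log10(2)
   = 102.35 dB

102.35 dB


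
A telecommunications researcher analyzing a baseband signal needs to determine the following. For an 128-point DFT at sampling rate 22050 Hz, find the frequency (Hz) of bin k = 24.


Frequency of DFT bin k:
f_k = k * fs / N
    = 24 * 22050 / 128
    = 529200 / 128
    = 4134.375 Hz

4134.375 Hz


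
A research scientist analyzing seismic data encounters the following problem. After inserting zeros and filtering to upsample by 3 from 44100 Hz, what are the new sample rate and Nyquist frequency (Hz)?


Step 1 — output sample rate after interpolation by L:
fs_out = L * fs_in = 3 * 44100 = 132300 Hz

Step 2 — Nyquist frequency of the output stream:
f_Nyq = fs_out / 2 = 132300 / 2 = 66150.0 Hz

fs_out = 132300 Hz; f_Nyquist = 66150.0 Hz


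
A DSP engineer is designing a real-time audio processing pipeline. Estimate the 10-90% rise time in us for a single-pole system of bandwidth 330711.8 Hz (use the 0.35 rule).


Rise time from bandwidth relationship:
tr = 0.35 / BW
   = 0.35 / 330711.8
   = 1.058323289e-06 s
   = 1.0583 us

1.0583 us


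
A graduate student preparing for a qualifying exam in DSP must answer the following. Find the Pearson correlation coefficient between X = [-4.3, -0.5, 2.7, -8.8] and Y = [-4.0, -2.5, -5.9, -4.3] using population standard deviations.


Pearson correlation coefficient (population):
r = cov(X,Y) / (std(X) * std(Y))
Mean X = -2.725, Mean Y = -4.175
Cov(X,Y) = -1.286875
Std(X) = 4.2944, Std(Y) = 1.207011
r = -0.2483

-0.2483


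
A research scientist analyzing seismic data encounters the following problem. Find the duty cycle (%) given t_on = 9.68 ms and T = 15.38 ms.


Duty cycle as a percentage:
DC = (t_on / T) * 100
   = (9.68 / 15.38) * 100
   = 0.629389 * 100
   = 62.94 %

62.94 %


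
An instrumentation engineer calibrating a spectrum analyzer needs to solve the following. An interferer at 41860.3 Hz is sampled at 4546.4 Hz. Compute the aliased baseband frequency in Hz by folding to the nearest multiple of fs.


Compute the nearest integer multiple of fs to the signal:
n = round(41860.3 / 4546.4) = 9
f_alias = |41860.3 - 9 * 4546.4|
        = |41860.3 - 40917.6|
        = 942.7 Hz

942.7


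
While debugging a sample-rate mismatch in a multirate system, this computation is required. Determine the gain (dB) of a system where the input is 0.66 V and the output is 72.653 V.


Voltage gain in dB:
G = 20 * log10(Vout / Vin)
  = 20 * log10(72.653 / 0.66)
  = 20 * log10(110.080303)
  = 20 * 2.04171
  = 40.83 dB

40.83 dB


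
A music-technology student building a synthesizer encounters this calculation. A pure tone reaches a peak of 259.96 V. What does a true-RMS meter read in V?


RMS voltage for a sinusoidal waveform:
V_rms = V_peak / sqrt(2)
      = 259.96 / 1.414214
      = 183.819 V

183.819 V


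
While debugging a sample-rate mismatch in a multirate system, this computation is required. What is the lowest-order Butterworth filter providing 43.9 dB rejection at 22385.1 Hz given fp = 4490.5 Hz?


Butterworth filter order formula:
n = log10(10^(A/10) - 1) / (2 * log10(f_stop/f_pass))
10^(43.9/10) - 1 = 24546.0892
f_stop/f_pass = 22385.1 / 4490.5 = 4.985
n = 3.1462 -> ceil = 4

4


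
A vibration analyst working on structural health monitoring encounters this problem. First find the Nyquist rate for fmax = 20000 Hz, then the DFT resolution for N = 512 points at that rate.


Step 1 — Nyquist sampling rate:
fs = 2 * fmax = 2 * 20000 = 40000 Hz

Step 2 — DFT bin spacing:
df = fs / N = 40000 / 512 = 78.125 Hz

78.125 Hz


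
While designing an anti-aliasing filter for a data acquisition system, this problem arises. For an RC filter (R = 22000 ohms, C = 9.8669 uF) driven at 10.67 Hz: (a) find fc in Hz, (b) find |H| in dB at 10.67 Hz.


Step 1 — cutoff frequency:
fc = 1 / (2*pi*R*C)
C = 9.8669 uF = 9.8669e-06 F
fc = 1 / (2*pi*22000*9.8669e-06)
   = 0.73319 Hz

Step 2 — magnitude at f = 10.67 Hz:
|H(f)| = 1 / sqrt(1 + (f/fc)^2)
f/fc = 10.67 / 0.73319 = 14.552844
|H| = 1 / sqrt(1 + 211.785268) = 0.0685534
|H|_dB = 20*log10(0.0685534) = -23.28 dB

fc = 0.73319 Hz; |H(10.67 Hz)| = -23.28 dB


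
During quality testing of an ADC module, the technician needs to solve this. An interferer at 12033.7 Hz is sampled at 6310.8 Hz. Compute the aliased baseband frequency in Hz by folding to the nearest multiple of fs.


Compute the nearest integer multiple of fs to the signal:
n = round(12033.7 / 6310.8) = 2
f_alias = |12033.7 - 2 * 6310.8|
        = |12033.7 - 12621.6|
        = 587.9 Hz

587.9


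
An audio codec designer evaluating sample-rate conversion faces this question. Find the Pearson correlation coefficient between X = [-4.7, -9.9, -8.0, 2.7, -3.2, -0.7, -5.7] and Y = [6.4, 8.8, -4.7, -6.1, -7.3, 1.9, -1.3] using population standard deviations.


Pearson correlation coefficient (population):
r = cov(X,Y) / (std(X) * std(Y))
Mean X = -4.2143, Mean Y = -0.3286
Cov(X,Y) = -10.903265
Std(X) = 3.969321, Std(Y) = 5.800669
r = -0.4735

-0.4735


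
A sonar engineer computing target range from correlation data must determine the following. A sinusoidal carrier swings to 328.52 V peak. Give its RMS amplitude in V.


RMS voltage for a sinusoidal waveform:
V_rms = V_peak / sqrt(2)
      = 328.52 / 1.414214
      = 232.299 V

232.299 V


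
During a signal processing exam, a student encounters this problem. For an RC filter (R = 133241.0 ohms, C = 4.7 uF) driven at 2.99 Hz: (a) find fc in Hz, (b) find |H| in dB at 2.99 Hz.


Step 1 — cutoff frequency:
fc = 1 / (2*pi*R*C)
C = 4.7 uF = 4.7e-06 F
fc = 1 / (2*pi*133241.0*4.7e-06)
   = 0.254147 Hz

Step 2 — magnitude at f = 2.99 Hz:
|H(f)| = 1 / sqrt(1 + (f/fc)^2)
f/fc = 2.99 / 0.254147 = 11.764845
|H| = 1 / sqrt(1 + 138.411578) = 0.0846936
|H|_dB = 20*log10(0.0846936) = -21.44 dB

fc = 0.254147 Hz; |H(2.99 Hz)| = -21.44 dB


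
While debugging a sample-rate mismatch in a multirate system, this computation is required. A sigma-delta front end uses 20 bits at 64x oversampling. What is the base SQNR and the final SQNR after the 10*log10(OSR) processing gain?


Step 1 — baseline SQNR at Nyquist:
SQNR_base = 6.02*N + 1.76
          = 6.02*20 + 1.76
          = 122.16 dB

Step 2 — oversampling processing gain:
G = 10*log10(OSR) = 10*log10(64) = 18.06 dB

Step 3 — total:
SQNR_total = 122.16 + 18.06 = 140.22 dB

Base SQNR = 122.16 dB; oversampled SQNR = 140.22 dB


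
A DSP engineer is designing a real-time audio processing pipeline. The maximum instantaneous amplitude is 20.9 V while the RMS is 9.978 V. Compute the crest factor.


Crest factor is the ratio of peak to RMS:
CF = V_peak / V_rms
   = 20.9 / 9.978
   = 2.0946

2.0946


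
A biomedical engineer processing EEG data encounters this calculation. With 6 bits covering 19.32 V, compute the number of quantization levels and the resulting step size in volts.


Step 1 — number of quantization levels:
L = 2^N = 2^6 = 64

Step 2 — LSB step size:
delta = Vfs / L
      = 19.32 / 64
      = 0.301875 V

Levels = 64; step size = 0.301875 V


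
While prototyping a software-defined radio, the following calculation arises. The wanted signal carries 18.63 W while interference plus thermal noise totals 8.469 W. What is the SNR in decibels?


SNR in decibels:
SNR = 10 * log10(Ps / Pn)
    = 10 * log10(18.63 / 8.469)
    = 10 * log10(2.1998)
    = 10 * 0.3424
    = 3.42 dB

3.42 dB


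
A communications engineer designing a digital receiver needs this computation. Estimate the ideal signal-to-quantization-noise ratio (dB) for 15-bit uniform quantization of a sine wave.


Theoretical SNR for a full-scale sinusoid:
SNR = 6.02 * N + 1.76
    = 6.02 * 15 + 1.76
    = 90.3 + 1.76
    = 92.06 dB

92.06 dB


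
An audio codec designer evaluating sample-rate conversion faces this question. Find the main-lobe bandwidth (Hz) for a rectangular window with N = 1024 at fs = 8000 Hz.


Main lobe width for a rectangular window:
Width = 2 * fs / N
      = 2 * 8000 / 1024
      = 16000 / 1024
      = 15.625 Hz

15.625 Hz


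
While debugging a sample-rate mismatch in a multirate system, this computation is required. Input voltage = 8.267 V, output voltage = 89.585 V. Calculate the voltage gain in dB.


Voltage gain in dB:
G = 20 * log10(Vout / Vin)
  = 20 * log10(89.585 / 8.267)
  = 20 * log10(10.836458)
  = 20 * 1.034887
  = 20.7 dB

20.7 dB


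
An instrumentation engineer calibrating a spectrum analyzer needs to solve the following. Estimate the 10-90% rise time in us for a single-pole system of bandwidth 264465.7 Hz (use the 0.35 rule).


Rise time from bandwidth relationship:
tr = 0.35 / BW
   = 0.35 / 264465.7
   = 1.323423037e-06 s
   = 1.3234 us

1.3234 us


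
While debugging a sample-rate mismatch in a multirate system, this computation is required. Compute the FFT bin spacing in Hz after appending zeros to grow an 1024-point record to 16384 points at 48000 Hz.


Frequency resolution after zero-padding:
N_padded = 1024 * 16 = 16384
df = fs / N_padded
   = 48000 / 16384
   = 2.9297 Hz

2.9297 Hz


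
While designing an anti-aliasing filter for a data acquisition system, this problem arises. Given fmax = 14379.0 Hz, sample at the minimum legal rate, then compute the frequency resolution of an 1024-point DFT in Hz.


Step 1 — Nyquist sampling rate:
fs = 2 * fmax = 2 * 14379.0 = 28758.0 Hz

Step 2 — DFT bin spacing:
df = fs / N = 28758.0 / 1024 = 28.084 Hz

28.084 Hz


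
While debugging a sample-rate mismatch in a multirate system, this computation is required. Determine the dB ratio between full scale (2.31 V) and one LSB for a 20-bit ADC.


Dynamic range from full-scale to LSB:
V_min = V_max / 2^bits = 2.31 / 2^20
DR = 20 * log10(V_max / V_min)
   = 20 * log10(2^20)
   = 20 * 20 * log10(2)
   = 120.41 dB

120.41 dB


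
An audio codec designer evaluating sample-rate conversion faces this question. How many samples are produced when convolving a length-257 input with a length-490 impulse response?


Linear convolution output length:
L = N + M - 1
  = 257 + 490 - 1
  = 746 samples

746


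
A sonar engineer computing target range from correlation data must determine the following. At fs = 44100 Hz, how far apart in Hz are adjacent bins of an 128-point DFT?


DFT frequency resolution:
df = fs / N
   = 44100 / 128
   = 344.5312 Hz

344.5312 Hz


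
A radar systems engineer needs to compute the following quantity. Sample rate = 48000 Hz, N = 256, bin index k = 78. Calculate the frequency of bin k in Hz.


Frequency of DFT bin k:
f_k = k * fs / N
    = 78 * 48000 / 256
    = 3744000 / 256
    = 14625.0 Hz

14625.0 Hz


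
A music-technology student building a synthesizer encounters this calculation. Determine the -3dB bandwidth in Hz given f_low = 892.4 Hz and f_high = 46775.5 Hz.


Bandwidth is the difference of -3dB frequencies:
BW = f_high - f_low
   = 46775.5 - 892.4
   = 45883.1 Hz

45883.1 Hz


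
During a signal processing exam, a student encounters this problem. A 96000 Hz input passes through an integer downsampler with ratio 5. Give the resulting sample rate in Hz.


Decimation reduces the sample rate:
fs_out = fs_in / M
       = 96000 / 5
       = 19200.0 Hz

19200.0 Hz


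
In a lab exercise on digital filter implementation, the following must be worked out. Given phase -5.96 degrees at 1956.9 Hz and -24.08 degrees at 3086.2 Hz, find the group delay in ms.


Group delay from phase difference:
tau = -d(phi)/d(omega)
d(phi) = -18.12 deg = -0.316254 rad
d(omega) = 2*pi*(3086.2 - 1956.9) = 7095.6012 rad/s
tau = -(-0.316254) / 7095.6012
    = 0.0446 ms

0.0446 ms


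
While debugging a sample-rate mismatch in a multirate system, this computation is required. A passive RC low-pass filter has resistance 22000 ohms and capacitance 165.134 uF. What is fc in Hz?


Cutoff frequency of a first-order RC filter:
fc = 1 / (2 * pi * R * C)
C = 165.134 uF = 0.000165134 F
fc = 1 / (2 * pi * 22000 * 0.000165134)
   = 1 / 22.826485495347
   = 0.043809 Hz

0.043809 Hz


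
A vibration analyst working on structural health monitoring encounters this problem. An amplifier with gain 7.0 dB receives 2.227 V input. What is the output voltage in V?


Output voltage from dB gain:
V_out = V_in * 10^(gain_dB / 20)
      = 2.227 * 10^(7.0 / 20)
      = 2.227 * 2.238721
      = 4.9856 V

4.9856 V


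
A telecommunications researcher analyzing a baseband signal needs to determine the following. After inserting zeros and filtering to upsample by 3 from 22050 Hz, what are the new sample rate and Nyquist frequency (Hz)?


Step 1 — output sample rate after interpolation by L:
fs_out = L * fs_in = 3 * 22050 = 66150 Hz

Step 2 — Nyquist frequency of the output stream:
f_Nyq = fs_out / 2 = 66150 / 2 = 33075.0 Hz

fs_out = 66150 Hz; f_Nyquist = 33075.0 Hz


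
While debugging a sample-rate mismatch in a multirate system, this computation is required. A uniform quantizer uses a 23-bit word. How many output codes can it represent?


Number of quantization levels = 2^N
= 2^23
= 8388608

8388608


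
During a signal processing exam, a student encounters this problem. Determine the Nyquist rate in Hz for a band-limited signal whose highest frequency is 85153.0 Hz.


The Nyquist rate is twice the maximum frequency component.
fs_min = 2 * fmax
      = 2 * 85153.0
      = 170306.0 Hz

170306.0


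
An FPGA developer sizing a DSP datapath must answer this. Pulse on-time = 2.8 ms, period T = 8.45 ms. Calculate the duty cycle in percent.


Duty cycle as a percentage:
DC = (t_on / T) * 100
   = (2.8 / 8.45) * 100
   = 0.331361 * 100
   = 33.14 %

33.14 %


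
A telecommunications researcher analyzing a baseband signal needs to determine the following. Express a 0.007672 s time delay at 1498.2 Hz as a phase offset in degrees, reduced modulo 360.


Phase shift from frequency and time delay:
phi = 360 * f * t_delay
    = 360 * 1498.2 * 0.007672
    = 4137.91 degrees
    mod 360 = 177.91 degrees

177.91 degrees


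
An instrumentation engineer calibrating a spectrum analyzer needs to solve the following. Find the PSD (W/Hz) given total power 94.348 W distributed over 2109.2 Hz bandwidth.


Power spectral density:
PSD = P / BW
    = 94.348 / 2109.2
    = 0.04473165 W/Hz

0.04473165 W/Hz


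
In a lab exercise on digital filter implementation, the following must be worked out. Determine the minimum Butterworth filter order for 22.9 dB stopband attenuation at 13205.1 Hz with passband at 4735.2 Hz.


Butterworth filter order formula:
n = log10(10^(A/10) - 1) / (2 * log10(f_stop/f_pass))
10^(22.9/10) - 1 = 193.9845
f_stop/f_pass = 13205.1 / 4735.2 = 2.7887
n = 2.5682 -> ceil = 3

3


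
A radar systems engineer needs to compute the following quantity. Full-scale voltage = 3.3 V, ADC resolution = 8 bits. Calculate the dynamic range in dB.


Dynamic range from full-scale to LSB:
V_min = V_max / 2^bits = 3.3 / 2^8
DR = 20 * log10(V_max / V_min)
   = 20 * log10(2^8)
   = 20 * 8 * log10(2)
   = 48.16 dB

48.16 dB


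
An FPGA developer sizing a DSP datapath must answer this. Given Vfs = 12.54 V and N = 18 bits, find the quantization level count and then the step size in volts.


Step 1 — number of quantization levels:
L = 2^N = 2^18 = 262144

Step 2 — LSB step size:
delta = Vfs / L
      = 12.54 / 262144
      = 4.784e-05 V

Levels = 262144; step size = 4.784e-05 V


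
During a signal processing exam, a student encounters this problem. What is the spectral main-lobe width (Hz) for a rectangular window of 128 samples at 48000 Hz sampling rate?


Main lobe width for a rectangular window:
Width = 2 * fs / N
      = 2 * 48000 / 128
      = 96000 / 128
      = 750.0 Hz

750.0 Hz


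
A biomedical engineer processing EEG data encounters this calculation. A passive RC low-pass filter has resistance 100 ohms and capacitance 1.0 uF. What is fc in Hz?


Cutoff frequency of a first-order RC filter:
fc = 1 / (2 * pi * R * C)
C = 1.0 uF = 1e-06 F
fc = 1 / (2 * pi * 100 * 1e-06)
   = 1 / 0.00062831853071796
   = 1591.549431 Hz

1591.549431 Hz


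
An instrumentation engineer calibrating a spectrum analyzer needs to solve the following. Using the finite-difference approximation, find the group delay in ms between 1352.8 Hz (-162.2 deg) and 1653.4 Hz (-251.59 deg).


Group delay from phase difference:
tau = -d(phi)/d(omega)
d(phi) = -89.39 deg = -1.56015 rad
d(omega) = 2*pi*(1653.4 - 1352.8) = 1888.7255 rad/s
tau = -(-1.56015) / 1888.7255
    = 0.826 ms

0.826 ms


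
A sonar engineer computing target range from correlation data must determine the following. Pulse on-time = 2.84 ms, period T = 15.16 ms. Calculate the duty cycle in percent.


Duty cycle as a percentage:
DC = (t_on / T) * 100
   = (2.84 / 15.16) * 100
   = 0.187335 * 100
   = 18.73 %

18.73 %


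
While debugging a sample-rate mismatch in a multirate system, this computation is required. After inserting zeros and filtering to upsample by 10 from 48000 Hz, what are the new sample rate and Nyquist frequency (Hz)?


Step 1 — output sample rate after interpolation by L:
fs_out = L * fs_in = 10 * 48000 = 480000 Hz

Step 2 — Nyquist frequency of the output stream:
f_Nyq = fs_out / 2 = 480000 / 2 = 240000.0 Hz

fs_out = 480000 Hz; f_Nyquist = 240000.0 Hz


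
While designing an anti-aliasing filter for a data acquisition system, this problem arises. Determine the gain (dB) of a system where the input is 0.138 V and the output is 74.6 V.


Voltage gain in dB:
G = 20 * log10(Vout / Vin)
  = 20 * log10(74.6 / 0.138)
  = 20 * log10(540.57971)
  = 20 * 2.73286
  = 54.66 dB

54.66 dB


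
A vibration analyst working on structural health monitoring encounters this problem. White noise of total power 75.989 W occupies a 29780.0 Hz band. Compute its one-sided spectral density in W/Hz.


Power spectral density:
PSD = P / BW
    = 75.989 / 29780.0
    = 0.00255168 W/Hz

0.00255168 W/Hz


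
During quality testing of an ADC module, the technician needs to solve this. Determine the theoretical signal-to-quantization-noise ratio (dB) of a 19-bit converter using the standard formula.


Theoretical SNR for a full-scale sinusoid:
SNR = 6.02 * N + 1.76
    = 6.02 * 19 + 1.76
    = 114.38 + 1.76
    = 116.14 dB

116.14 dB


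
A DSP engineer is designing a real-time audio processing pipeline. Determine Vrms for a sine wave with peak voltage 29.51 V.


RMS voltage for a sinusoidal waveform:
V_rms = V_peak / sqrt(2)
      = 29.51 / 1.414214
      = 20.867 V

20.867 V


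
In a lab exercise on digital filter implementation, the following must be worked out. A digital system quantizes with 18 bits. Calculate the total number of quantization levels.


Number of quantization levels = 2^N
= 2^18
= 262144

262144


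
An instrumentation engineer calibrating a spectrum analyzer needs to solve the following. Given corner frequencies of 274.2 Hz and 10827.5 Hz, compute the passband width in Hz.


Bandwidth is the difference of -3dB frequencies:
BW = f_high - f_low
   = 10827.5 - 274.2
   = 10553.3 Hz

10553.3 Hz


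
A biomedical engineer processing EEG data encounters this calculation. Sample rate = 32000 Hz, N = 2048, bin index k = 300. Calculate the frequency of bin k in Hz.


Frequency of DFT bin k:
f_k = k * fs / N
    = 300 * 32000 / 2048
    = 9600000 / 2048
    = 4687.5 Hz

4687.5 Hz


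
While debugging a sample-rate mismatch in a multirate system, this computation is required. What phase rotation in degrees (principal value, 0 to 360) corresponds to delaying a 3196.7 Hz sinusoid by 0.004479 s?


Phase shift from frequency and time delay:
phi = 360 * f * t_delay
    = 360 * 3196.7 * 0.004479
    = 5154.49 degrees
    mod 360 = 114.49 degrees

114.49 degrees


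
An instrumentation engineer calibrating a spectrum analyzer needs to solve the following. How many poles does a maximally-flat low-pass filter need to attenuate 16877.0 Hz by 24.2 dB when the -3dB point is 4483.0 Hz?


Butterworth filter order formula:
n = log10(10^(A/10) - 1) / (2 * log10(f_stop/f_pass))
10^(24.2/10) - 1 = 262.0268
f_stop/f_pass = 16877.0 / 4483.0 = 3.7647
n = 2.1003 -> ceil = 3

3


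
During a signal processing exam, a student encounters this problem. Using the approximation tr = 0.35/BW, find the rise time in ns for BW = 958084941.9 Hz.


Rise time from bandwidth relationship:
tr = 0.35 / BW
   = 0.35 / 958084941.9
   = 3.653120769e-10 s
   = 0.3653 ns

0.3653 ns


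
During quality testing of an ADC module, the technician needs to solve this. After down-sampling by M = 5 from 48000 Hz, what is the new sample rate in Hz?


Decimation reduces the sample rate:
fs_out = fs_in / M
       = 48000 / 5
       = 9600.0 Hz

9600.0 Hz


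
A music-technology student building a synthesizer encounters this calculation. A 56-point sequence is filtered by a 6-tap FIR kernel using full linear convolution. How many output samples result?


Linear convolution output length:
L = N + M - 1
  = 56 + 6 - 1
  = 61 samples

61


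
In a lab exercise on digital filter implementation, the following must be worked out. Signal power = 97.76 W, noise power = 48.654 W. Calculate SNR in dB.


SNR in decibels:
SNR = 10 * log10(Ps / Pn)
    = 10 * log10(97.76 / 48.654)
    = 10 * log10(2.0093)
    = 10 * 0.303
    = 3.03 dB

3.03 dB
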